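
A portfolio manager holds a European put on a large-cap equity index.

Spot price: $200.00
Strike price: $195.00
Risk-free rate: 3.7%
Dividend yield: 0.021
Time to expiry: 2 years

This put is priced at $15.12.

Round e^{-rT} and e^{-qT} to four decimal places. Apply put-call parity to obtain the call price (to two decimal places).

e^(−qT) = e^(−0.021·2) = 0.9589;  e^(−rT) = e^(−0.037·2) = 0.9287
Put-call parity: C − P = S·e^(−qT) − K·e^(−rT) = 200·0.9589 − 195·0.9287 = 191.7800 − 181.0965 = 10.6835
C = P + (C − P) = 15.12 + (10.6835) = 25.8035

$25.80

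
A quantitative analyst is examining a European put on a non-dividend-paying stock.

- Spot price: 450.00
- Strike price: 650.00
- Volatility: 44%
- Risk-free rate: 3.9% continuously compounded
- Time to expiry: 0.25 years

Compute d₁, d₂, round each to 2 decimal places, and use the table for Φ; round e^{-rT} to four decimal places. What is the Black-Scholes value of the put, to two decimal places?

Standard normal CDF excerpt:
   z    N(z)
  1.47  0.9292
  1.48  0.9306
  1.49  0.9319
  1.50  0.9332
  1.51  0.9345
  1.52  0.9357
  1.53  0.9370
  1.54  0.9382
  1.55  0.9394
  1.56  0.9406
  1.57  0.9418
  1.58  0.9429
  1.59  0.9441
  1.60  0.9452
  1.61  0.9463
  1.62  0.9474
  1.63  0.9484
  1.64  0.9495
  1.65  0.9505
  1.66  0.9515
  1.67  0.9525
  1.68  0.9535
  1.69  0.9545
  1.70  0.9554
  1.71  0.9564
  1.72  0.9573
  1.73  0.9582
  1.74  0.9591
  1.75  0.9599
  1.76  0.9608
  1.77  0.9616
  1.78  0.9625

σ√T = 0.44 × 0.5000 = 0.2200
d₁ = [ln(450/650) + (0.039 + 0.44²/2)·0.25] / 0.2200 = [-0.3677 + 0.0340] / 0.2200 = -1.5172 → -1.52
d₂ = d₁ − σ√T = -1.5172 − 0.2200 = -1.7372 → -1.74
exp(−rT) = exp(−0.039·0.25) = 0.9903
P = 650·0.9903·N(1.74) − 450·N(1.52) = 650·0.9903·0.9591 − 450·0.9357 = 617.3679 − 421.0650 = 196.3029

196.30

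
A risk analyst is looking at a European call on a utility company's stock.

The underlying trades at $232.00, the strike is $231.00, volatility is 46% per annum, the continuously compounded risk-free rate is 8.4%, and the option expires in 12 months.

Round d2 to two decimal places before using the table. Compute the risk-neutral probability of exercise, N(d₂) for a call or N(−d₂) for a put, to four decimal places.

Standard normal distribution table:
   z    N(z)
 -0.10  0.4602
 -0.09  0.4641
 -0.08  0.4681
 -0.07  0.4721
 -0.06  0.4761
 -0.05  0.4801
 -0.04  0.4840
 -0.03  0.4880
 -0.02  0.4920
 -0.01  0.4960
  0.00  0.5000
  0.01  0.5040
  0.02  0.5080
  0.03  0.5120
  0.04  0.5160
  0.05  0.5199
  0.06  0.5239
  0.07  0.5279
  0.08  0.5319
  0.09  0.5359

0.4840

σ√T = 0.46 × 1.0000 = 0.4600
d₁ = [ln(232/231) + (0.084 + 0.46²/2)·1] / 0.4600 = [0.0043 + 0.1898] / 0.4600 = 0.4220 → 0.42
d₂ = d₁ − σ√T = 0.4220 − 0.4600 = -0.0380 → -0.04
Pr(exercise) under Q = N(d₂) = 0.4840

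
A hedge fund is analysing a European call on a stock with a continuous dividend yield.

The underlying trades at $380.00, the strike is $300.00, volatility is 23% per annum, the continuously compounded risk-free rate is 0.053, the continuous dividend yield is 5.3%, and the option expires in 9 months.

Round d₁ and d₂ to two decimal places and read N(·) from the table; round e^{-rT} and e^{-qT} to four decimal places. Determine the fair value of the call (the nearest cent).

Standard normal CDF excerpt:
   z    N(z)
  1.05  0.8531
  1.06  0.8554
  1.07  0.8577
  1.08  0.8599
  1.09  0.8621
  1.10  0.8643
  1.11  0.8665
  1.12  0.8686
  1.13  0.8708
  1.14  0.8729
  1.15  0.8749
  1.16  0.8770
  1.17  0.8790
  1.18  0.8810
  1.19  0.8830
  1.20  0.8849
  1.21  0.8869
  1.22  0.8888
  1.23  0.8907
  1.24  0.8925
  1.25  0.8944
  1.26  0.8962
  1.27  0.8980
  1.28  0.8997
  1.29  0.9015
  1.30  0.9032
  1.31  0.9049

$80.67

T = 0.75;  σ√T = 0.1992
d₁ = [ln(380/300) + (0.053 − 0.053 + ½·0.23²)·0.75] / (σ√T) = (0.2364 + 0.0198) / 0.1992 = 1.2864 ≈ 1.29
d₂ = 1.2864 − 0.1992 = 1.0872 ≈ 1.09
exp(−qT) = exp(−0.053·0.75) = 0.9610;  exp(−rT) = exp(−0.053·0.75) = 0.9610
C = 380·0.9610·N(1.29) − 300·0.9610·N(1.09) = 380·0.9610·0.9015 − 300·0.9610·0.8621 = 329.2098 − 248.5434 = 80.6663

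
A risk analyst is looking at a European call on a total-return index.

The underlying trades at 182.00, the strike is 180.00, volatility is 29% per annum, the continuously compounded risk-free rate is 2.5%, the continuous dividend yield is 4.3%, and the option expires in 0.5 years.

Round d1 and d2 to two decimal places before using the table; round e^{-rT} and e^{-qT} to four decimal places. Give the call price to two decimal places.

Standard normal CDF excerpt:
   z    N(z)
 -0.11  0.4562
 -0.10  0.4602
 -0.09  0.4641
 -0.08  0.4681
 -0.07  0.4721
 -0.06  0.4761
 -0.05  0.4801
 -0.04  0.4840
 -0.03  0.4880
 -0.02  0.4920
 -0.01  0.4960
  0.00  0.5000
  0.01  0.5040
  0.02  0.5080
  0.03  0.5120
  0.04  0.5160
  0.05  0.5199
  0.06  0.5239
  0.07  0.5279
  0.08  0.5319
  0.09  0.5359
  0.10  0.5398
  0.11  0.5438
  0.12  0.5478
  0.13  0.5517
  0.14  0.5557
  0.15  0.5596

14.36

T = 0.5;  σ√T = 0.2051
ln(S/K) + (r − q + σ²/2)T = ln(182/180) + (0.025 − 0.043 + 0.29²/2)·0.5 = 0.0110 + 0.0120 = 0.0231
d₁ = 0.0231 / 0.2051 = 0.1125 ⇒ 0.11
d₂ = d₁ − σ√T = 0.1125 − 0.2051 = -0.0925 ⇒ -0.09
e^(−qT) = e^(−0.043·0.5) = 0.9787;  e^(−rT) = e^(−0.025·0.5) = 0.9876
C = 182·0.9787·N(0.11) − 180·0.9876·N(-0.09) = 182·0.9787·0.5438 − 180·0.9876·0.4641 = 96.8635 − 82.5021 = 14.3614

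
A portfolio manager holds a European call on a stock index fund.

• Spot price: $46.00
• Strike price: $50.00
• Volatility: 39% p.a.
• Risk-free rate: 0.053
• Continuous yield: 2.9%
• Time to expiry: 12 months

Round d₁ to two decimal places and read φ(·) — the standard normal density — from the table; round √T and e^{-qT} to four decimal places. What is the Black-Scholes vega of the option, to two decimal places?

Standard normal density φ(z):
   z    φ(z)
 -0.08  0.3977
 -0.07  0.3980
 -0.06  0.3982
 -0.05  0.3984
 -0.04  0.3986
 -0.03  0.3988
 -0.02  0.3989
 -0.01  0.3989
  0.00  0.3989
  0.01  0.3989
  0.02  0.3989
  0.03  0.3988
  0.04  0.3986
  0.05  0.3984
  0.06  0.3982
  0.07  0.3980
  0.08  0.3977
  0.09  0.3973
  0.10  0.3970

σ√T = 0.39 × 1.0000 = 0.3900
d₁ = [ln(46/50) + (0.053 − 0.029 + ½·0.39²)·1] / (σ√T) = (-0.0834 + 0.1001) / 0.3900 = 0.0427 ≈ 0.04
√T = √1 = 1.0000
φ(d₁) = φ(0.04) = 0.3986
e^(−qT) = e^(−0.029·1) = 0.9714
vega = S·e^(−qT)·φ(d₁)·√T = 46·0.9714·0.3986·1.0000 = 17.8112

17.81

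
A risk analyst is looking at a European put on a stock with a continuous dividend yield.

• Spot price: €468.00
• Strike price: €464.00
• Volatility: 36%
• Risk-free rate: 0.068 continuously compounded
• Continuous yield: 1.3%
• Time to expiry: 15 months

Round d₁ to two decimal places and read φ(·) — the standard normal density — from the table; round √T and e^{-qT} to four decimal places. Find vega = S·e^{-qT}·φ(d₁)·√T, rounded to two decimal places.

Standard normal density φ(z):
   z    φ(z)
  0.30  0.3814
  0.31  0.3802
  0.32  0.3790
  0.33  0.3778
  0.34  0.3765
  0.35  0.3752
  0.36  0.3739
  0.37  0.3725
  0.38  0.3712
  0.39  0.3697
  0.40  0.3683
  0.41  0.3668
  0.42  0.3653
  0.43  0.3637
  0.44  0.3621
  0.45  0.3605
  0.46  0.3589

190.32

T = 1.25;  σ√T = 0.4025
d₁ = [ln(468/464) + (0.068 − 0.013 + ½·0.36²)·1.25] / (σ√T) = (0.0086 + 0.1497) / 0.4025 = 0.3934 ⇒ 0.39
√T = √1.25 = 1.1180
φ(d₁) = φ(0.39) = 0.3697
e^(−qT) = e^(−0.013·1.25) = 0.9839
vega = S·e^(−qT)·φ(d₁)·√T = 468·0.9839·0.3697·1.1180 = 190.3216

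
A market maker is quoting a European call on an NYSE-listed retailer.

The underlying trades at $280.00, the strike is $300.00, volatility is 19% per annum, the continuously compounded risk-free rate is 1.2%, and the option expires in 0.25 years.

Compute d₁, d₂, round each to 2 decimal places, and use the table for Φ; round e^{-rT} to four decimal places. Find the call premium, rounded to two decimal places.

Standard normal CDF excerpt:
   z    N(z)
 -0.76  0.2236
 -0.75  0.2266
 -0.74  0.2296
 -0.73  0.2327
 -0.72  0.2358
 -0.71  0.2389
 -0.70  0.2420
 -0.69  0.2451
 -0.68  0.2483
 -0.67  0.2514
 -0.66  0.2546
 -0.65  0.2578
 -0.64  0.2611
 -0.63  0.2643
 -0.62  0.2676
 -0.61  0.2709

T = 0.25;  σ√T = 0.0950
ln(S/K) + (r + σ²/2)T = ln(280/300) + (0.012 + 0.19²/2)·0.25 = -0.0690 + 0.0075 = -0.0615
d₁ = -0.0615 / 0.0950 = -0.6472 which rounds to -0.65
d₂ = d₁ − σ√T = -0.6472 − 0.0950 = -0.7422 which rounds to -0.74
exp(−rT) = exp(−0.012·0.25) = 0.9970
N(d₁) = N(-0.65) = 0.2578;  N(d₂) = N(-0.74) = 0.2296
C = 280·0.2578 − 300·0.9970·0.2296 = 72.1840 − 68.6734 = 3.5106

$3.51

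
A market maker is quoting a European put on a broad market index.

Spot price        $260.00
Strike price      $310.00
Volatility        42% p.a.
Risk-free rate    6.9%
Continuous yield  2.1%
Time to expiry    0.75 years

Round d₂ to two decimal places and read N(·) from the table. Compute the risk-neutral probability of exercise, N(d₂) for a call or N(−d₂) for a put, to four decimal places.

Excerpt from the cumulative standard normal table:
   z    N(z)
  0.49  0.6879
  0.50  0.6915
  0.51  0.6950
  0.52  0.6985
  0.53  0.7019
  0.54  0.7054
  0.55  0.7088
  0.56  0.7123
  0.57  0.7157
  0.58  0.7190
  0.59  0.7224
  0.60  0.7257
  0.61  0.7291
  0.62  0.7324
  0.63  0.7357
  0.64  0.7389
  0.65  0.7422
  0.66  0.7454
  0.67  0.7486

T = 0.75;  σ√T = 0.3637
ln(S/K) + (r − q + σ²/2)T = ln(260/310) + (0.069 − 0.021 + 0.42²/2)·0.75 = -0.1759 + 0.1021 = -0.0737
d₁ = -0.0737 / 0.3637 = -0.2027 ≈ -0.20
d₂ = d₁ − σ√T = -0.2027 − 0.3637 = -0.5665 ≈ -0.57
Risk-neutral Pr[S_T < K] = N(−d₂) = N(0.57) = 0.7157

0.7157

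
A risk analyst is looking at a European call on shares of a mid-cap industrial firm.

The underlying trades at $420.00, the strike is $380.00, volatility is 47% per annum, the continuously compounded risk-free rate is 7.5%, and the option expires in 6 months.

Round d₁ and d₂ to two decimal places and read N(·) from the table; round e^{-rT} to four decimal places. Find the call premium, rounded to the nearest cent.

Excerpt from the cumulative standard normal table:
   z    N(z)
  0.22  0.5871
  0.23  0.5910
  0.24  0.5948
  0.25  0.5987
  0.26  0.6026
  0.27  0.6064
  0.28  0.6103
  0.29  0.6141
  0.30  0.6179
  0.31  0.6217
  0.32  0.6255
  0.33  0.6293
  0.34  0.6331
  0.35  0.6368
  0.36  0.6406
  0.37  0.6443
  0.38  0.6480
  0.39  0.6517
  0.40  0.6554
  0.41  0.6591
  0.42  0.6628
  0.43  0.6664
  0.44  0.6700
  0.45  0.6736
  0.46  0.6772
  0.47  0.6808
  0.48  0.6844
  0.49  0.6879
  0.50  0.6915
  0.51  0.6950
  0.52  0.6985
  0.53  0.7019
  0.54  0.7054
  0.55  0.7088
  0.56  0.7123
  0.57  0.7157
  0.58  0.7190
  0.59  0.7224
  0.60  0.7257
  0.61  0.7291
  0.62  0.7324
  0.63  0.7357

$82.85

σ√T = 0.47 × 0.7071 = 0.3323
d₁ = [ln(420/380) + (0.075 + 0.47²/2)·0.5] / 0.3323 = [0.1001 + 0.0927] / 0.3323 = 0.5802 which rounds to 0.58
d₂ = d₁ − σ√T = 0.5802 − 0.3323 = 0.2478 which rounds to 0.25
exp(−rT) = exp(−0.075·0.5) = 0.9632
N(d₁) = N(0.58) = 0.7190;  N(d₂) = N(0.25) = 0.5987
C = 420·0.7190 − 380·0.9632·0.5987 = 301.9800 − 219.1338 = 82.8462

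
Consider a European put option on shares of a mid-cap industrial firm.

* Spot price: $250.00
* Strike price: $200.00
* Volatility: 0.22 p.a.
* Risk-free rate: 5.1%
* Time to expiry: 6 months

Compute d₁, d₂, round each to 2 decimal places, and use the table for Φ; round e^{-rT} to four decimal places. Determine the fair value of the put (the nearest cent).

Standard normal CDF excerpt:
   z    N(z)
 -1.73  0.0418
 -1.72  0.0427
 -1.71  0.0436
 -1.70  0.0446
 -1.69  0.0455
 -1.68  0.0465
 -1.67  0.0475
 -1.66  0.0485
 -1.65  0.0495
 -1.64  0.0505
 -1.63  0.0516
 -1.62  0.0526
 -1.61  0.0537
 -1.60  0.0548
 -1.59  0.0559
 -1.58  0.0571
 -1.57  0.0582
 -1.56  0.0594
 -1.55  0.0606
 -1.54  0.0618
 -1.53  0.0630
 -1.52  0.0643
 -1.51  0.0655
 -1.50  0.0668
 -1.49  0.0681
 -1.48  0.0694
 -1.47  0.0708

$0.91

σ√T = 0.22·√0.5 = 0.1556
d₁ = [ln(250/200) + (0.051 + 0.22²/2)·0.5] / 0.1556 = [0.2231 + 0.0376] / 0.1556 = 1.6761 ≈ 1.68
d₂ = d₁ − σ√T = 1.6761 − 0.1556 = 1.5206 ≈ 1.52
exp(−rT) = exp(−0.051·0.5) = 0.9748
N(−d₂) = N(-1.52) = 0.0643;  N(−d₁) = N(-1.68) = 0.0465
P = 200·0.9748·0.0643 − 250·0.0465 = 12.5359 − 11.6250 = 0.9109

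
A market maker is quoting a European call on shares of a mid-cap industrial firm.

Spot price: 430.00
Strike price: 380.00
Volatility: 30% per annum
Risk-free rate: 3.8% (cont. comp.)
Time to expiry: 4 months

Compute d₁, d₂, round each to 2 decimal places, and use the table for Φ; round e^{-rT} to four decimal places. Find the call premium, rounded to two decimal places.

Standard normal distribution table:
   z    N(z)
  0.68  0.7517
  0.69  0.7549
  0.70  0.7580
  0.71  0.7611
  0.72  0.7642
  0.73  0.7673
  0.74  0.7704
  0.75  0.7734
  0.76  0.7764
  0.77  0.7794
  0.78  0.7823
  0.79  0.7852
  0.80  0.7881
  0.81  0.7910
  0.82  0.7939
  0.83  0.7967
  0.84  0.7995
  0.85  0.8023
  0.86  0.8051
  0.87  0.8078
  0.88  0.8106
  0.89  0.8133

62.94

T = 0.3333;  σ√T = 0.1732
d₁ = [ln(430/380) + (0.038 + 0.3²/2)·0.3333] / 0.1732 = [0.1236 + 0.0277] / 0.1732 = 0.8734 → 0.87
d₂ = d₁ − σ√T = 0.8734 − 0.1732 = 0.7002 → 0.70
exp(−rT) = exp(−0.038·0.3333) = 0.9874
N(d₁) = N(0.87) = 0.8078;  N(d₂) = N(0.70) = 0.7580
C = 430·0.8078 − 380·0.9874·0.7580 = 347.3540 − 284.4107 = 62.9433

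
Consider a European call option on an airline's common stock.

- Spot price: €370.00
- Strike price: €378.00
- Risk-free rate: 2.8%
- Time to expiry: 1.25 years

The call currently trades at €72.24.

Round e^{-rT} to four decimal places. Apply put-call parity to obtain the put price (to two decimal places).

exp(−rT) = exp(−0.028·1.25) = 0.9656
Put-call parity: C − P = S − K·e^(−rT) = 370 − 378·0.9656 = 370 − 364.9968 = 5.0032
P = C − (C − P) = 72.24 − (5.0032) = 67.2368

€67.24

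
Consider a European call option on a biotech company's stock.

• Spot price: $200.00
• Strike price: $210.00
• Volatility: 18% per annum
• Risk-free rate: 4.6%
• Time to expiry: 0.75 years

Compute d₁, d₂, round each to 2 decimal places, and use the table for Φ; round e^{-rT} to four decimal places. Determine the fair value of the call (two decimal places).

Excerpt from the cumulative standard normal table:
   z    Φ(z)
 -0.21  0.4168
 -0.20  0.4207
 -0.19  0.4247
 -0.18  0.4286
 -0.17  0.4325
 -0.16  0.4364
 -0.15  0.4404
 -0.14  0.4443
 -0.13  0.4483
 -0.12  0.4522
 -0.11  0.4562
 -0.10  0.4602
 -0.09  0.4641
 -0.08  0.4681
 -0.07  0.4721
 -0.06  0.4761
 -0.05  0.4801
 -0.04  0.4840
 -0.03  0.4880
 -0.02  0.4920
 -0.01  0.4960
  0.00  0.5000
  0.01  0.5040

σ√T = 0.18 × 0.8660 = 0.1559
d₁ = [ln(200/210) + (0.046 + 0.18²/2)·0.75] / 0.1559 = [-0.0488 + 0.0466] / 0.1559 = -0.0137 ⇒ -0.01
d₂ = d₁ − σ√T = -0.0137 − 0.1559 = -0.1696 ⇒ -0.17
e^(−rT) = e^(−0.046·0.75) = 0.9661
N(d₁) = N(-0.01) = 0.4960;  N(d₂) = N(-0.17) = 0.4325
C = 200·0.4960 − 210·0.9661·0.4325 = 99.2000 − 87.7460 = 11.4540

$11.45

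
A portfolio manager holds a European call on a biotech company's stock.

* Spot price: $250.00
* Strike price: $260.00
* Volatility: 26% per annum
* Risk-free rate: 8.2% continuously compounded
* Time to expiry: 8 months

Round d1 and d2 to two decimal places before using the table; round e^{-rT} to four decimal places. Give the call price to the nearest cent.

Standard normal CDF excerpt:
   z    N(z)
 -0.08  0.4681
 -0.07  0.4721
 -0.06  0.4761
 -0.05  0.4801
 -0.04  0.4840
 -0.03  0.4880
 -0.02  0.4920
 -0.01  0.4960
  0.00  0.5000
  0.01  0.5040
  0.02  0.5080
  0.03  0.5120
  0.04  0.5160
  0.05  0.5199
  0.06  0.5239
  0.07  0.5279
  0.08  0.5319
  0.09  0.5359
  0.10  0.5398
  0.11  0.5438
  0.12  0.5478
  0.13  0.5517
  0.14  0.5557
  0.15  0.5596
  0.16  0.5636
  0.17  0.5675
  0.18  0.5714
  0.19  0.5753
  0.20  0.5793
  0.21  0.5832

T = 0.6667;  σ√T = 0.2123
ln(S/K) + (r + σ²/2)T = ln(250/260) + (0.082 + 0.26²/2)·0.6667 = -0.0392 + 0.0772 = 0.0380
d₁ = 0.0380 / 0.2123 = 0.1789 which rounds to 0.18
d₂ = d₁ − σ√T = 0.1789 − 0.2123 = -0.0334 which rounds to -0.03
exp(−rT) = exp(−0.082·0.6667) = 0.9468
C = 250·N(0.18) − 260·0.9468·N(-0.03) = 250·0.5714 − 260·0.9468·0.4880 = 142.8500 − 120.1300 = 22.7200

$22.72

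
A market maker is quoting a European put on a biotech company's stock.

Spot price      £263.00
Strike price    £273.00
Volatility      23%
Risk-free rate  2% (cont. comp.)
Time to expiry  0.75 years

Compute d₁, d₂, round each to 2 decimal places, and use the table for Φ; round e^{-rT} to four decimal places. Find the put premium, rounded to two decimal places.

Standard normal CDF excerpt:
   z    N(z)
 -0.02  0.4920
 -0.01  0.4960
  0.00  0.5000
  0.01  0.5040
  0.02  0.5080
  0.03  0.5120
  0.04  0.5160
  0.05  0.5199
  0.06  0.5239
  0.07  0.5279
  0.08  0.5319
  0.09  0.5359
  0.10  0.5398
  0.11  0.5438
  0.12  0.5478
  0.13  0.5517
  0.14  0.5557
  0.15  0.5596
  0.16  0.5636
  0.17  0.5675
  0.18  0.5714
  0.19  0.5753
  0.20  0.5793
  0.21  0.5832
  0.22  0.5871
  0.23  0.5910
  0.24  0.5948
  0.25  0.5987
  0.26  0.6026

σ√T = 0.23 × 0.8660 = 0.1992
d₁ = [ln(263/273) + (0.02 + ½·0.23²)·0.75] / (σ√T) = (-0.0373 + 0.0348) / 0.1992 = -0.0125 ≈ -0.01
d₂ = -0.0125 − 0.1992 = -0.2116 ≈ -0.21
exp(−rT) = exp(−0.02·0.75) = 0.9851
P = 273·0.9851·N(0.21) − 263·N(0.01) = 273·0.9851·0.5832 − 263·0.5040 = 156.8413 − 132.5520 = 24.2893

£24.29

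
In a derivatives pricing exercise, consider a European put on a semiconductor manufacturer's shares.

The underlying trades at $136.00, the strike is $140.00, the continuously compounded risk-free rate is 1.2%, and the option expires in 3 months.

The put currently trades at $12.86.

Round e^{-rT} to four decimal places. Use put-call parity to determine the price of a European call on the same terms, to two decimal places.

e^(−rT) = e^(−0.012·0.25) = 0.9970
Put-call parity: C − P = S − K·e^(−rT) = 136 − 140·0.9970 = 136 − 139.5800 = -3.5800
C = P + (C − P) = 12.86 + (-3.5800) = 9.2800

$9.28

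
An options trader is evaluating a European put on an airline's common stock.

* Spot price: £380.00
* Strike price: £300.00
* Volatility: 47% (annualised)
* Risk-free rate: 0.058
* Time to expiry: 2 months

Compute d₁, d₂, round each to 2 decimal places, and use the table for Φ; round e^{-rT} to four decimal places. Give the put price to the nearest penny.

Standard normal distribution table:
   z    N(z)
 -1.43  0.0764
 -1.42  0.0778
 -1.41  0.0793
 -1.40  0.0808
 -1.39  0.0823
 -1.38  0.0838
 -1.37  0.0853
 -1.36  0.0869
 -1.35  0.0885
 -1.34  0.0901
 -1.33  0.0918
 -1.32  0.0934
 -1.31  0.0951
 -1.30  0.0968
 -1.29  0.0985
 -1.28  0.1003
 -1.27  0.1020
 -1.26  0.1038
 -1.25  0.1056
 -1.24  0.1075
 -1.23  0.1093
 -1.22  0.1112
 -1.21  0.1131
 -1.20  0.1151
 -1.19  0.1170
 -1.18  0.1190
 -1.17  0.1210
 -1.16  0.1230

σ√T = 0.47·√0.1667 = 0.1919
d₁ = [ln(380/300) + (0.058 + 0.47²/2)·0.1667] / 0.1919 = [0.2364 + 0.0281] / 0.1919 = 1.3783 ≈ 1.38
d₂ = d₁ − σ√T = 1.3783 − 0.1919 = 1.1864 ≈ 1.19
e^(−rT) = e^(−0.058·0.1667) = 0.9904
N(−d₂) = N(-1.19) = 0.1170;  N(−d₁) = N(-1.38) = 0.0838
P = 300·0.9904·0.1170 − 380·0.0838 = 34.7630 − 31.8440 = 2.9190

£2.92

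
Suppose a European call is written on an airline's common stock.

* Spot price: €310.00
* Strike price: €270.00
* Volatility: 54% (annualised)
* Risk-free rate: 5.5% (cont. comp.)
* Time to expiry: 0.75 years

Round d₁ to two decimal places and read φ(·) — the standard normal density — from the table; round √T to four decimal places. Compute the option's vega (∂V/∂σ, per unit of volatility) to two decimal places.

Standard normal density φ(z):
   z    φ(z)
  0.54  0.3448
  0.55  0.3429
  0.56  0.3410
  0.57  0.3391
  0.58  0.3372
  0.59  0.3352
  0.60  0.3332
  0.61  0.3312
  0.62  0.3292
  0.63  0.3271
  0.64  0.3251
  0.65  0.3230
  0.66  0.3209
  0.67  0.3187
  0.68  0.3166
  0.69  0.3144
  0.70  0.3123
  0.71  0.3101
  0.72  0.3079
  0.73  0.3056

88.38

σ√T = 0.54 × 0.8660 = 0.4677
d₁ = [ln(310/270) + (0.055 + 0.54²/2)·0.75] / 0.4677 = [0.1382 + 0.1506] / 0.4677 = 0.6174 ≈ 0.62
√T = √0.75 = 0.8660
φ(d₁) = φ(0.62) = 0.3292
vega = S·φ(d₁)·√T = 310·0.3292·0.8660 = 88.3770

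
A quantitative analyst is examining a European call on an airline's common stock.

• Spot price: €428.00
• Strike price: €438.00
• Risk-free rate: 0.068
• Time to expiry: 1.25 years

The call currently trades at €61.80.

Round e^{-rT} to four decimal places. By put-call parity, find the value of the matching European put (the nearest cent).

e^(−rT) = e^(−0.068·1.25) = 0.9185
Put-call parity: C − P = S − K·e^(−rT) = 428 − 438·0.9185 = 428 − 402.3030 = 25.6970
P = C − (C − P) = 61.80 − (25.6970) = 36.1030

€36.10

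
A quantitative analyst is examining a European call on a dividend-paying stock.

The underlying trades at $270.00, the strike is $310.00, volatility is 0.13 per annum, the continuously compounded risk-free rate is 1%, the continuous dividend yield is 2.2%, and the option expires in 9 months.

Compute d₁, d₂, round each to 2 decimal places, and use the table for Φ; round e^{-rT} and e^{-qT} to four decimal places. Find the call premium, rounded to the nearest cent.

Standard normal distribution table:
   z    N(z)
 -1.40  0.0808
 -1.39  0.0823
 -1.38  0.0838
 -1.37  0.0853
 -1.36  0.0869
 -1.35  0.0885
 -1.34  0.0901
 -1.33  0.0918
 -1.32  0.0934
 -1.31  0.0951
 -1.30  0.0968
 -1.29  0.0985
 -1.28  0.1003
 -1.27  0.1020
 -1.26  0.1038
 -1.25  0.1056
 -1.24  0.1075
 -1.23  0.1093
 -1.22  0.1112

$1.31

σ√T = 0.13·√0.75 = 0.1126
d₁ = [ln(270/310) + (0.01 − 0.022 + 0.13²/2)·0.75] / 0.1126 = [-0.1382 − 0.0027] / 0.1126 = -1.2507 which rounds to -1.25
d₂ = d₁ − σ√T = -1.2507 − 0.1126 = -1.3633 which rounds to -1.36
e^(−qT) = e^(−0.022·0.75) = 0.9836;  e^(−rT) = e^(−0.01·0.75) = 0.9925
C = 270·0.9836·N(-1.25) − 310·0.9925·N(-1.36) = 270·0.9836·0.1056 − 310·0.9925·0.0869 = 28.0444 − 26.7370 = 1.3074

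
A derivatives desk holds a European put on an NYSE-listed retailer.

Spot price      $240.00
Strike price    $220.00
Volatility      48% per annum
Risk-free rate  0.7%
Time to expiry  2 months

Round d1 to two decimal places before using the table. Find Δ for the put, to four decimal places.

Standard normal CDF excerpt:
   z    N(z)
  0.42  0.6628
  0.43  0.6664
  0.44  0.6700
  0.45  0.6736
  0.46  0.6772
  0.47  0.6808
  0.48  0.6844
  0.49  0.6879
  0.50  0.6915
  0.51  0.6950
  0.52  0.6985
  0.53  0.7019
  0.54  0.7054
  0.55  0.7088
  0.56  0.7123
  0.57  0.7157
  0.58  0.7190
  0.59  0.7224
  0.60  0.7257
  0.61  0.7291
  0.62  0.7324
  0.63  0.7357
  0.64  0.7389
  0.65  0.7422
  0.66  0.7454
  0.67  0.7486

T = 0.1667;  σ√T = 0.1960
d₁ = [ln(240/220) + (0.007 + 0.48²/2)·0.1667] / 0.1960 = [0.0870 + 0.0204] / 0.1960 = 0.5480 ≈ 0.55
N(d₁) = N(0.55) = 0.7088
Δ_put = N(d₁) − 1 = 0.7088 − 1 = -0.2912

-0.2912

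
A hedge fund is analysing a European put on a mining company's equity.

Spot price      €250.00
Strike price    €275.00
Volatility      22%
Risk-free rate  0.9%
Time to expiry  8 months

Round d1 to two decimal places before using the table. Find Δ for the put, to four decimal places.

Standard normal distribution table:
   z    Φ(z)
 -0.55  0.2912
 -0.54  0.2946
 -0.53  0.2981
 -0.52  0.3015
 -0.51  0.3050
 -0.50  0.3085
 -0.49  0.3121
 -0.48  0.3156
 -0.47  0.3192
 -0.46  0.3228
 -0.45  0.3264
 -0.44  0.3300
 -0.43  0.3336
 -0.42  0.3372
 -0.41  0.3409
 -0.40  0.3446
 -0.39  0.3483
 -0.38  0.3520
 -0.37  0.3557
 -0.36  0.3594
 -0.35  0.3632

σ√T = 0.22·√0.6667 = 0.1796
d₁ = [ln(250/275) + (0.009 + ½·0.22²)·0.6667] / (σ√T) = (-0.0953 + 0.0221) / 0.1796 = -0.4074 → -0.41
N(d₁) = N(-0.41) = 0.3409
Δ_put = N(d₁) − 1 = 0.3409 − 1 = -0.6591

-0.6591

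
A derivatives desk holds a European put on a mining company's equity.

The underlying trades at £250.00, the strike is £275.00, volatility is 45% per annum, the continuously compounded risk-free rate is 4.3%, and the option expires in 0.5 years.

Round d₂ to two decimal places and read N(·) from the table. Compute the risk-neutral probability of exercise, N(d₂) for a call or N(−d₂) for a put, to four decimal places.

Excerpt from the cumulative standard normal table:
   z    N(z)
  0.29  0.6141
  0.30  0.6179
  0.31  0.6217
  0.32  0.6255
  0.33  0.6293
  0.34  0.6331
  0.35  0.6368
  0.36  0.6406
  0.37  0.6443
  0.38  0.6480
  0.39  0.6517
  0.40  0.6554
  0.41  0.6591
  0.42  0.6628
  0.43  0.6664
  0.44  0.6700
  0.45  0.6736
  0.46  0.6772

σ√T = 0.45 × 0.7071 = 0.3182
d₁ = [ln(250/275) + (0.043 + 0.45²/2)·0.5] / 0.3182 = [-0.0953 + 0.0721] / 0.3182 = -0.0729 ≈ -0.07
d₂ = d₁ − σ√T = -0.0729 − 0.3182 = -0.3911 ≈ -0.39
Risk-neutral Pr[S_T < K] = N(−d₂) = N(0.39) = 0.6517

0.6517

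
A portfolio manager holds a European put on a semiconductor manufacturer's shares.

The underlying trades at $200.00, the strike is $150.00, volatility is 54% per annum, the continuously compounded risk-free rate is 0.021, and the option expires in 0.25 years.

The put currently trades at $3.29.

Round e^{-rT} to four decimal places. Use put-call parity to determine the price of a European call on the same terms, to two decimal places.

$54.07

e^(−rT) = e^(−0.021·0.25) = 0.9948
Put-call parity: C − P = S − K·e^(−rT) = 200 − 150·0.9948 = 200 − 149.2200 = 50.7800
C = P + (C − P) = 3.29 + (50.7800) = 54.0700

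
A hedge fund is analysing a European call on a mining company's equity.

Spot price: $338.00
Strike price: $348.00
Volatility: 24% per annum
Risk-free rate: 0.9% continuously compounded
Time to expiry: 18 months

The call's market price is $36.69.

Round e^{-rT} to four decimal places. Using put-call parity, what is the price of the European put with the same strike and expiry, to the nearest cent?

e^(−rT) = e^(−0.009·1.5) = 0.9866
Put-call parity: C − P = S − K·e^(−rT) = 338 − 348·0.9866 = 338 − 343.3368 = -5.3368
P = C − (C − P) = 36.69 − (-5.3368) = 42.0268

$42.03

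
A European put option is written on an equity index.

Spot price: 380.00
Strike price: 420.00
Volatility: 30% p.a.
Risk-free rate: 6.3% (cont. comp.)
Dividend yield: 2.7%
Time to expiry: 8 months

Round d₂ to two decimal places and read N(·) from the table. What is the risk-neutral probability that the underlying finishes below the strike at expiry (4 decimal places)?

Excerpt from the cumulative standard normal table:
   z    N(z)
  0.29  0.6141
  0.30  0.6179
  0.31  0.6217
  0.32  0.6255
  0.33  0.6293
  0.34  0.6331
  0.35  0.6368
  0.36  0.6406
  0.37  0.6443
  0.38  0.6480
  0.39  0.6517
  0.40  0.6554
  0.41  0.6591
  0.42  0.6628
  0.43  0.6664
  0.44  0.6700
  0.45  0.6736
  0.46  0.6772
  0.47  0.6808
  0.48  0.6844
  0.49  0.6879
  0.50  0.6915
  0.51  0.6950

0.6664

T = 0.6667;  σ√T = 0.2449
ln(S/K) + (r − q + σ²/2)T = ln(380/420) + (0.063 − 0.027 + 0.3²/2)·0.6667 = -0.1001 + 0.0540 = -0.0461
d₁ = -0.0461 / 0.2449 = -0.1881 → -0.19
d₂ = d₁ − σ√T = -0.1881 − 0.2449 = -0.4331 → -0.43
Pr(exercise) under Q = N(−d₂) = N(0.43) = 0.6664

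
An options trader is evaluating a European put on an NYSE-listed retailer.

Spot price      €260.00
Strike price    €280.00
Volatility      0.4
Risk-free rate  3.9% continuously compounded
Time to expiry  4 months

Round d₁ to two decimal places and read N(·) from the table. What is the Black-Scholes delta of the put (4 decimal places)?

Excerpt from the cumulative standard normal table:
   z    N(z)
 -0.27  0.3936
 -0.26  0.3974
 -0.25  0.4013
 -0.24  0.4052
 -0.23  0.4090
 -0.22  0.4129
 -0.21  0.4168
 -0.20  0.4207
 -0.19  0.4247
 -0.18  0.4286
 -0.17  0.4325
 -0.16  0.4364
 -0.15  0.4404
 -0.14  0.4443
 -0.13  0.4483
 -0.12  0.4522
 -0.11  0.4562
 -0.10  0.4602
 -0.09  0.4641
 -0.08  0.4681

-0.5596

σ√T = 0.4 × 0.5774 = 0.2309
d₁ = [ln(260/280) + (0.039 + 0.4²/2)·0.3333] / 0.2309 = [-0.0741 + 0.0397] / 0.2309 = -0.1491 which rounds to -0.15
N(d₁) = N(-0.15) = 0.4404
Δ_put = N(d₁) − 1 = 0.4404 − 1 = -0.5596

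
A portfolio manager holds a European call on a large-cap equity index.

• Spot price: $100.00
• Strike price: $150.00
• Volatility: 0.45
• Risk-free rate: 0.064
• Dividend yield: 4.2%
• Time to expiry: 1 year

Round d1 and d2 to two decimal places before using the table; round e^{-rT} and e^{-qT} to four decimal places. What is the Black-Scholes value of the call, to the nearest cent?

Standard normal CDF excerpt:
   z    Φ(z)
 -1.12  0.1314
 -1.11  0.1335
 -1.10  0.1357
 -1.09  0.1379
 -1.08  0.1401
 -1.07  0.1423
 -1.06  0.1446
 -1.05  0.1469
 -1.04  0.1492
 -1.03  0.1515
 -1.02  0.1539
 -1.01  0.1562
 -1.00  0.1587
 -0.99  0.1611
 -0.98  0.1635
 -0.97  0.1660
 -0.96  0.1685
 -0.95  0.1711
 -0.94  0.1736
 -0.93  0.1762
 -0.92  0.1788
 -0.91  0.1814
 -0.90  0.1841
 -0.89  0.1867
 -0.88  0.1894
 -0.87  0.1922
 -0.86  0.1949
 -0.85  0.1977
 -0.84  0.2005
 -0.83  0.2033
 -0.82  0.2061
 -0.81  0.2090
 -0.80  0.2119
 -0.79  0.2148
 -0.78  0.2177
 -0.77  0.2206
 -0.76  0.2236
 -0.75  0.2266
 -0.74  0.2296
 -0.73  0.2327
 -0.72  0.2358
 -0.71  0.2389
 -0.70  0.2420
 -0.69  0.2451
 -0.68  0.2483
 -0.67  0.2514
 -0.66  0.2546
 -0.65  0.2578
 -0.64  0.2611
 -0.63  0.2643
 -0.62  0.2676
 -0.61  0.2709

$5.63

T = 1;  σ√T = 0.4500
d₁ = [ln(100/150) + (0.064 − 0.042 + 0.45²/2)·1] / 0.4500 = [-0.4055 + 0.1232] / 0.4500 = -0.6271 which rounds to -0.63
d₂ = d₁ − σ√T = -0.6271 − 0.4500 = -1.0771 which rounds to -1.08
e^(−qT) = e^(−0.042·1) = 0.9589;  e^(−rT) = e^(−0.064·1) = 0.9380
N(d₁) = N(-0.63) = 0.2643;  N(d₂) = N(-1.08) = 0.1401
C = 100·0.9589·0.2643 − 150·0.9380·0.1401 = 25.3437 − 19.7121 = 5.6317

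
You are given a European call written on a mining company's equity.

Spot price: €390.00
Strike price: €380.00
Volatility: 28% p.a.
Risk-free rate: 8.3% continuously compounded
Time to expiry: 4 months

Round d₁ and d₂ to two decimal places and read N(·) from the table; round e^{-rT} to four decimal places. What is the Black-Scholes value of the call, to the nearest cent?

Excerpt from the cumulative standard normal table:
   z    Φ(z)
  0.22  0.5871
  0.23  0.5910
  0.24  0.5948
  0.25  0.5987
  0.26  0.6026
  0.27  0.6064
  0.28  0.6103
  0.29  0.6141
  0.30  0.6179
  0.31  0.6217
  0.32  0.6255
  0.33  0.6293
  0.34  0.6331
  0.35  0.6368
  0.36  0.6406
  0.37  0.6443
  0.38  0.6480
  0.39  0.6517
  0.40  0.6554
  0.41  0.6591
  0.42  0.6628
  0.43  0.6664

€35.75

T = 0.3333;  σ√T = 0.1617
d₁ = [ln(390/380) + (0.083 + ½·0.28²)·0.3333] / (σ√T) = (0.0260 + 0.0407) / 0.1617 = 0.4127 → 0.41
d₂ = 0.4127 − 0.1617 = 0.2510 → 0.25
e^(−rT) = e^(−0.083·0.3333) = 0.9727
N(d₁) = N(0.41) = 0.6591;  N(d₂) = N(0.25) = 0.5987
C = 390·0.6591 − 380·0.9727·0.5987 = 257.0490 − 221.2951 = 35.7539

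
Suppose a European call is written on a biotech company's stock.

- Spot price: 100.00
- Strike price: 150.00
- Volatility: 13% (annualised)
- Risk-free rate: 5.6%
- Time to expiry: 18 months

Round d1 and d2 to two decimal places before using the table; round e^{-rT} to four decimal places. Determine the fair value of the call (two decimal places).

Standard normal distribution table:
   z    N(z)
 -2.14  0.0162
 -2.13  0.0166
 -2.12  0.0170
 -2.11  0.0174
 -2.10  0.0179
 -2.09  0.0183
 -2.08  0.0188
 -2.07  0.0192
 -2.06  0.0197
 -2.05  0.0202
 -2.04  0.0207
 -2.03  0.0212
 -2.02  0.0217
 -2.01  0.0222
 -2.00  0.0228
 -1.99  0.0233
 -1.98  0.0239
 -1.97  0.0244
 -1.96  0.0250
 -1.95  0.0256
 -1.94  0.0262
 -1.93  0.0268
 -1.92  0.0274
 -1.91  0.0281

0.15

T = 1.5;  σ√T = 0.1592
d₁ = [ln(100/150) + (0.056 + ½·0.13²)·1.5] / (σ√T) = (-0.4055 + 0.0967) / 0.1592 = -1.9394 ≈ -1.94
d₂ = -1.9394 − 0.1592 = -2.0986 ≈ -2.10
e^(−rT) = e^(−0.056·1.5) = 0.9194
N(d₁) = N(-1.94) = 0.0262;  N(d₂) = N(-2.10) = 0.0179
C = 100·0.0262 − 150·0.9194·0.0179 = 2.6200 − 2.4686 = 0.1514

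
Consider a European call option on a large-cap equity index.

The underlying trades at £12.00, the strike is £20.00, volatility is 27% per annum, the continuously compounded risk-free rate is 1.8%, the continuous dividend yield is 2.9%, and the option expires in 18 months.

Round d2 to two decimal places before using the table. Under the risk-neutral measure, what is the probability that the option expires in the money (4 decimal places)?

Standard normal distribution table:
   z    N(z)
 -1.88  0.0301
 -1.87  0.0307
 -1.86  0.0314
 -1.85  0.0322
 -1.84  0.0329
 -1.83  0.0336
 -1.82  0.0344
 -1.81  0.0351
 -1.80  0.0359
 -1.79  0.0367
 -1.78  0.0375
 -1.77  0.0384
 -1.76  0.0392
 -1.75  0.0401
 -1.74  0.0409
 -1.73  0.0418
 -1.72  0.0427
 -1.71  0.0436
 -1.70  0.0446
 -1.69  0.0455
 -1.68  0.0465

0.0392

T = 1.5;  σ√T = 0.3307
d₁ = [ln(12/20) + (0.018 − 0.029 + 0.27²/2)·1.5] / 0.3307 = [-0.5108 + 0.0382] / 0.3307 = -1.4293 ≈ -1.43
d₂ = d₁ − σ√T = -1.4293 − 0.3307 = -1.7600 ≈ -1.76
Pr(exercise) under Q = N(d₂) = 0.0392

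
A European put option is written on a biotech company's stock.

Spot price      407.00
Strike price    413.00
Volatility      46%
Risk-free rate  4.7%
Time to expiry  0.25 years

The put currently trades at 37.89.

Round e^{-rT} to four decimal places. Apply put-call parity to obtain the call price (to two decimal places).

exp(−rT) = exp(−0.047·0.25) = 0.9883
Put-call parity: C − P = S − K·e^(−rT) = 407 − 413·0.9883 = 407 − 408.1679 = -1.1679
C = P + (C − P) = 37.89 + (-1.1679) = 36.7221

36.72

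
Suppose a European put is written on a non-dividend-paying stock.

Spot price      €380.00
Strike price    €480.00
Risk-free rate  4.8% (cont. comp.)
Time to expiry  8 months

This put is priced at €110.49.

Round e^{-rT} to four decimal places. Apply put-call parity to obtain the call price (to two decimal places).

exp(−rT) = exp(−0.048·0.6667) = 0.9685
Put-call parity: C − P = S − K·e^(−rT) = 380 − 480·0.9685 = 380 − 464.8800 = -84.8800
C = P + (C − P) = 110.49 + (-84.8800) = 25.6100

€25.61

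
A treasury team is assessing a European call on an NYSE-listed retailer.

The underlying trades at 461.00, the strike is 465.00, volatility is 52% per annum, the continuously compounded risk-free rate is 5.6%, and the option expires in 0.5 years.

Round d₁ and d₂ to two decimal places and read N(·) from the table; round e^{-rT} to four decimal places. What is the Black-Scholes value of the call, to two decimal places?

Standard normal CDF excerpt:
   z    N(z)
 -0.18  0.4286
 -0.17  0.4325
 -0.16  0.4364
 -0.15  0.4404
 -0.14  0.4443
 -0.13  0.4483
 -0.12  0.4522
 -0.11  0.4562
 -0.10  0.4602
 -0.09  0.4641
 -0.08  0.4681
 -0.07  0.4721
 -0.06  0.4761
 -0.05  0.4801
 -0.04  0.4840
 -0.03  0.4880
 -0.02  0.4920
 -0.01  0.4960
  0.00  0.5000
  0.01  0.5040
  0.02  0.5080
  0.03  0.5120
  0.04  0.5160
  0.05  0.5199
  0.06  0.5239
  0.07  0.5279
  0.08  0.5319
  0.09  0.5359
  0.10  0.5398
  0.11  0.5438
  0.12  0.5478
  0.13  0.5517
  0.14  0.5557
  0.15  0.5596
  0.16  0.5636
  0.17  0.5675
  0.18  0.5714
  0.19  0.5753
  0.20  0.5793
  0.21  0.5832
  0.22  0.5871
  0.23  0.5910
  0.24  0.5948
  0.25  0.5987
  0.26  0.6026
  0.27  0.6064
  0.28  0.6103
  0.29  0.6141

71.50

T = 0.5;  σ√T = 0.3677
d₁ = [ln(461/465) + (0.056 + 0.52²/2)·0.5] / 0.3677 = [-0.0086 + 0.0956] / 0.3677 = 0.2365 → 0.24
d₂ = d₁ − σ√T = 0.2365 − 0.3677 = -0.1312 → -0.13
e^(−rT) = e^(−0.056·0.5) = 0.9724
N(d₁) = N(0.24) = 0.5948;  N(d₂) = N(-0.13) = 0.4483
C = 461·0.5948 − 465·0.9724·0.4483 = 274.2028 − 202.7060 = 71.4968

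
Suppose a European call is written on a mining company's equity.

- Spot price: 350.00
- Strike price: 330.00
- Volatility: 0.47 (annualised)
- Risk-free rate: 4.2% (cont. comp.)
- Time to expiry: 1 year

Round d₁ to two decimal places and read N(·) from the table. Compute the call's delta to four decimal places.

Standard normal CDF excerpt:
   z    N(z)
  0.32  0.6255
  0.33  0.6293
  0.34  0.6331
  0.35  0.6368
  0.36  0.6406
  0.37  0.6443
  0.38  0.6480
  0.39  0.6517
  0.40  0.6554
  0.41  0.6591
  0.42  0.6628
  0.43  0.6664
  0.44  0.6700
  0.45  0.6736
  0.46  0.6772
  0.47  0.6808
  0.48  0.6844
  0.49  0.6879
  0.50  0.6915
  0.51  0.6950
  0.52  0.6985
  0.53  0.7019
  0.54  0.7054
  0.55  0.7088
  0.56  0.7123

0.6736

T = 1;  σ√T = 0.4700
ln(S/K) + (r + σ²/2)T = ln(350/330) + (0.042 + 0.47²/2)·1 = 0.0588 + 0.1525 = 0.2113
d₁ = 0.2113 / 0.4700 = 0.4496 ≈ 0.45
N(d₁) = N(0.45) = 0.6736
Δ_call = N(d₁) = 0.6736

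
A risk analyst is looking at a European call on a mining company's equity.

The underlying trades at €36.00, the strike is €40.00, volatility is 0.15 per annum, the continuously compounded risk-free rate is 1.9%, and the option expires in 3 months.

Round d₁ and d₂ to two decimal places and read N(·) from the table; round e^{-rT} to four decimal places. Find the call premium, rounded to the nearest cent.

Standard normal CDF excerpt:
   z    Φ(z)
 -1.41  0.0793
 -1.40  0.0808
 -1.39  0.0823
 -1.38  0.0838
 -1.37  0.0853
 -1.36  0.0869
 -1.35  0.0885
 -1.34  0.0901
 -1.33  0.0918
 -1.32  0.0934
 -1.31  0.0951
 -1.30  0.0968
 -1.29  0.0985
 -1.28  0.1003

€0.15

σ√T = 0.15 × 0.5000 = 0.0750
d₁ = [ln(36/40) + (0.019 + 0.15²/2)·0.25] / 0.0750 = [-0.1054 + 0.0076] / 0.0750 = -1.3040 which rounds to -1.30
d₂ = d₁ − σ√T = -1.3040 − 0.0750 = -1.3790 which rounds to -1.38
e^(−rT) = e^(−0.019·0.25) = 0.9953
C = 36·N(-1.30) − 40·0.9953·N(-1.38) = 36·0.0968 − 40·0.9953·0.0838 = 3.4848 − 3.3362 = 0.1486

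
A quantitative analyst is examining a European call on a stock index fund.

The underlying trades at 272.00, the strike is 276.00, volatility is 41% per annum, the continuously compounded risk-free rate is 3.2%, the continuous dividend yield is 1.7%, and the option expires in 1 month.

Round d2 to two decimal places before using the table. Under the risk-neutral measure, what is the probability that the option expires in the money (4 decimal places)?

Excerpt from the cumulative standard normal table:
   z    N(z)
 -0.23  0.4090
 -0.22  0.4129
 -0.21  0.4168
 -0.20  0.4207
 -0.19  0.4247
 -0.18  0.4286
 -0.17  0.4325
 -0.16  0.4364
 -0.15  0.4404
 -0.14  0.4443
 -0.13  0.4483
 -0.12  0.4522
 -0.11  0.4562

T = 0.08333;  σ√T = 0.1184
ln(S/K) + (r − q + σ²/2)T = ln(272/276) + (0.032 − 0.017 + 0.41²/2)·0.08333 = -0.0146 + 0.0083 = -0.0063
d₁ = -0.0063 / 0.1184 = -0.0536 ≈ -0.05
d₂ = d₁ − σ√T = -0.0536 − 0.1184 = -0.1720 ≈ -0.17
Pr(exercise) under Q = N(d₂) = 0.4325

0.4325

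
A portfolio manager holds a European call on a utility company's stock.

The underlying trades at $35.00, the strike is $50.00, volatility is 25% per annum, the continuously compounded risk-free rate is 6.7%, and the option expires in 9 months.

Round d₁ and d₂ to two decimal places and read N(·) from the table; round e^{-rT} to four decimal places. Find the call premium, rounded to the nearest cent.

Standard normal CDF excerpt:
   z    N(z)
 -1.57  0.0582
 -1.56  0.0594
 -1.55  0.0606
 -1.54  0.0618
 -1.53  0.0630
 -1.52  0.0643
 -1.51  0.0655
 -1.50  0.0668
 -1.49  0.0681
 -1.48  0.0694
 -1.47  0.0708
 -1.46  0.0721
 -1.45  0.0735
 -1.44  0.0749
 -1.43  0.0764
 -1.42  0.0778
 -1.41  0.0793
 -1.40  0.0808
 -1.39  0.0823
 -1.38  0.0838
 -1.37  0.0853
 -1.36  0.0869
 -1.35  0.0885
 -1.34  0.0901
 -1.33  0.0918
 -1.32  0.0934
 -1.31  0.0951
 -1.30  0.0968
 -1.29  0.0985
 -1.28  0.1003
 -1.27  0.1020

σ√T = 0.25 × 0.8660 = 0.2165
d₁ = [ln(35/50) + (0.067 + ½·0.25²)·0.75] / (σ√T) = (-0.3567 + 0.0737) / 0.2165 = -1.3071 → -1.31
d₂ = -1.3071 − 0.2165 = -1.5236 → -1.52
e^(−rT) = e^(−0.067·0.75) = 0.9510
N(d₁) = N(-1.31) = 0.0951;  N(d₂) = N(-1.52) = 0.0643
C = 35·0.0951 − 50·0.9510·0.0643 = 3.3285 − 3.0575 = 0.2710

$0.27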